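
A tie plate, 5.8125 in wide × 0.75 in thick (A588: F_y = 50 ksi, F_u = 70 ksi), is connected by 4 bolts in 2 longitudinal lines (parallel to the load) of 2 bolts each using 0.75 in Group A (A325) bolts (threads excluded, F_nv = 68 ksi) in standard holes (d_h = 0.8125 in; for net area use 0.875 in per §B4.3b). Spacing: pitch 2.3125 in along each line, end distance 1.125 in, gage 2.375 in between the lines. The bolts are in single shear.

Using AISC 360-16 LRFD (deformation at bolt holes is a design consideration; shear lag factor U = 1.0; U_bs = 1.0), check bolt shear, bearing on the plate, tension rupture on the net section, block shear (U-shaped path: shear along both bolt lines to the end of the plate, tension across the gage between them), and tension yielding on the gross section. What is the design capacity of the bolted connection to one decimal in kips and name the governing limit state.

90.1 kips (bolt shear governs)

Bolt shear: A_b = π(0.75)²/4 = 0.44179 in². φR_n = 0.75 × 68 × 0.44179 × 4 × 1 = 90.1 kips.
Bearing (0.75 in plate, F_u = 70 ksi): end bolts L_c = 1.125 − 0.8125/2 = 0.71875, R_n = min(1.2×0.71875×0.75×70, 2.4×0.75×0.75×70) = 45.281 kips/bolt; interior L_c = 2.3125 − 0.8125 = 1.5, R_n = 94.5 kips/bolt. φR_n = 0.75 × (2×45.281 + 2×94.5) = 209.7 kips.
Tension rupture (net): A_n = (5.8125 − 2×0.875)×0.75 = 3.0469 in² (U = 1.0, A_e = A_n). φR_n = 0.75 × 70 × 3.0469 = 160.0 kips.
Block shear: shear path 2×[1.125+1×2.3125] = 2×3.4375 in, A_gv = 5.1563, A_nv = 2×(3.4375 − 1.5×0.875)×0.75 = 3.1875 in²; tension across gage: (2.375 − 1×0.875)×0.75 = 1.125 in². R_n = min(0.6×70×3.1875, 0.6×50×5.1563) + 1.0×70×1.125 = min(133.88, 154.69) + 78.75 = 212.63 kips. φR_n = 0.75 × 212.63 = 159.5 kips.
Tension yield (gross): A_g = 5.8125×0.75 = 4.3594 in². φR_n = 0.90 × 50 × 4.3594 = 196.2 kips.
Governing: min(90.1, 209.7, 160.0, 159.5, 196.2) = 90.1 kips → bolt shear.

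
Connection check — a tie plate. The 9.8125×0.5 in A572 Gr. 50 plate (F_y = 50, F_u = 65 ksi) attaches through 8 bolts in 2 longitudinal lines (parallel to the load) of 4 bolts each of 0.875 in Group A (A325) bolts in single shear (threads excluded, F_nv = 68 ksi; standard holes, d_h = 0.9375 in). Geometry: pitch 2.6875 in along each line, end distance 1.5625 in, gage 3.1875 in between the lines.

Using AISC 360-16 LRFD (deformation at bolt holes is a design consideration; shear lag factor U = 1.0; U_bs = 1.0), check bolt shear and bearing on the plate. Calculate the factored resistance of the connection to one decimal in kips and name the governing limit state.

Bolt shear: A_b = π(0.875)²/4 = 0.60132 in². φR_n = 0.75 × 68 × 0.60132 × 8 × 1 = 245.3 kips.
Bearing (0.5 in plate, F_u = 65 ksi): end bolts L_c = 1.5625 − 0.9375/2 = 1.09375, R_n = min(1.2×1.09375×0.5×65, 2.4×0.875×0.5×65) = 42.656 kips/bolt; interior L_c = 2.6875 − 0.9375 = 1.75, R_n = 68.25 kips/bolt. φR_n = 0.75 × (2×42.656 + 6×68.25) = 371.1 kips.
Governing: min(245.3, 371.1) = 245.3 kips → bolt shear.

245.3 kips (bolt shear governs)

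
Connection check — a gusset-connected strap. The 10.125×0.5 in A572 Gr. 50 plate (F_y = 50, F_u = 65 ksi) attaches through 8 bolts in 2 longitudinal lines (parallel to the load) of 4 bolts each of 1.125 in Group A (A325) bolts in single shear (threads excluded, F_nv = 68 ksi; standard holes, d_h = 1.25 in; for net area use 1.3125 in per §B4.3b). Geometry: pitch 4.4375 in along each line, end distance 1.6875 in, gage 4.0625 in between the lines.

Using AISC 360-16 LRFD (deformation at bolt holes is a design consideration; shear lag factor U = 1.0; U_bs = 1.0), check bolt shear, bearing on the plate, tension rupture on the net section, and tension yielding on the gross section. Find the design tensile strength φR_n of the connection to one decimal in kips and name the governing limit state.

Bolt shear: A_b = π(1.125)²/4 = 0.99402 in². φR_n = 0.75 × 68 × 0.99402 × 8 × 1 = 405.6 kips.
Bearing (0.5 in plate, F_u = 65 ksi): end bolts L_c = 1.6875 − 1.25/2 = 1.0625, R_n = min(1.2×1.0625×0.5×65, 2.4×1.125×0.5×65) = 41.438 kips/bolt; interior L_c = 4.4375 − 1.25 = 3.1875, R_n = 87.75 kips/bolt. φR_n = 0.75 × (2×41.438 + 6×87.75) = 457.0 kips.
Tension rupture (net): A_n = (10.125 − 2×1.3125)×0.5 = 3.75 in² (U = 1.0, A_e = A_n). φR_n = 0.75 × 65 × 3.75 = 182.8 kips.
Tension yield (gross): A_g = 10.125×0.5 = 5.0625 in². φR_n = 0.90 × 50 × 5.0625 = 227.8 kips.
Governing: min(405.6, 457.0, 182.8, 227.8) = 182.8 kips → net-section rupture.

182.8 kips (net-section rupture governs)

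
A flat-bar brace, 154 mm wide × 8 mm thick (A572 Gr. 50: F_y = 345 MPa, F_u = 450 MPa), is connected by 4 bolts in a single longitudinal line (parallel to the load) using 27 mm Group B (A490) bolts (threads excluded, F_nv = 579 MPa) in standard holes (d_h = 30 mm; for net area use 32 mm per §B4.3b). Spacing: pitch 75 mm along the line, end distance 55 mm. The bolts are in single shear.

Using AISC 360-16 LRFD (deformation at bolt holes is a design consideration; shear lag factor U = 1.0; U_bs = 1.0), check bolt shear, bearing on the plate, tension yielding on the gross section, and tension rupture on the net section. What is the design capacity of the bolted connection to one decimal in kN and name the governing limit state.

329.4 kN (net-section rupture governs)

Bolt shear: A_b = π(27)²/4 = 572.56 mm². φR_n = 0.75 × 579 × 572.56 × 4 × 1 = 994.5 kN.
Bearing (8 mm plate, F_u = 450 MPa): end bolts L_c = 55 − 30/2 = 40, R_n = min(1.2×40×8×450, 2.4×27×8×450) = 172.8 kN/bolt; interior L_c = 75 − 30 = 45, R_n = 194.4 kN/bolt. φR_n = 0.75 × (1×172.8 + 3×194.4) = 567.0 kN.
Tension yield (gross): A_g = 154×8 = 1232 mm². φR_n = 0.90 × 345 × 1232 = 382.5 kN.
Tension rupture (net): A_n = (154 − 1×32)×8 = 976 mm² (U = 1.0, A_e = A_n). φR_n = 0.75 × 450 × 976 = 329.4 kN.
Governing: min(994.5, 567.0, 382.5, 329.4) = 329.4 kN → net-section rupture.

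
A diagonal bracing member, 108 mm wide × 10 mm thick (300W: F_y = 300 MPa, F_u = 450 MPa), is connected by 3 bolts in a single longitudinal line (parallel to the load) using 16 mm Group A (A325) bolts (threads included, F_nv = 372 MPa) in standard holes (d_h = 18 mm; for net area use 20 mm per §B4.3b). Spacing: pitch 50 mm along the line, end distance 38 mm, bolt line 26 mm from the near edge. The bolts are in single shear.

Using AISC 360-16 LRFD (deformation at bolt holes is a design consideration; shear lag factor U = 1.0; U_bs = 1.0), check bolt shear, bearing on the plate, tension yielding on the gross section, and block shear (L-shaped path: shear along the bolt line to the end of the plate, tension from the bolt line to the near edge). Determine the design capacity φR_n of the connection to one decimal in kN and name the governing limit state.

Bolt shear: A_b = π(16)²/4 = 201.06 mm². φR_n = 0.75 × 372 × 201.06 × 3 × 1 = 168.3 kN.
Bearing (10 mm plate, F_u = 450 MPa): end bolts L_c = 38 − 18/2 = 29, R_n = min(1.2×29×10×450, 2.4×16×10×450) = 156.6 kN/bolt; interior L_c = 50 − 18 = 32, R_n = 172.8 kN/bolt. φR_n = 0.75 × (1×156.6 + 2×172.8) = 376.7 kN.
Tension yield (gross): A_g = 108×10 = 1080 mm². φR_n = 0.90 × 300 × 1080 = 291.6 kN.
Block shear: shear path 1×[38+2×50] = 1×138 mm, A_gv = 1380, A_nv = 1×(138 − 2.5×20)×10 = 880 mm²; tension to near edge: (26 − 0.5×20)×10 = 160 mm². R_n = min(0.6×450×880, 0.6×300×1380) + 1.0×450×160 = min(237.6, 248.4) + 72 = 309.6 kN. φR_n = 0.75 × 309.6 = 232.2 kN.
Governing: min(168.3, 376.7, 291.6, 232.2) = 168.3 kN → bolt shear.

168.3 kN (bolt shear governs)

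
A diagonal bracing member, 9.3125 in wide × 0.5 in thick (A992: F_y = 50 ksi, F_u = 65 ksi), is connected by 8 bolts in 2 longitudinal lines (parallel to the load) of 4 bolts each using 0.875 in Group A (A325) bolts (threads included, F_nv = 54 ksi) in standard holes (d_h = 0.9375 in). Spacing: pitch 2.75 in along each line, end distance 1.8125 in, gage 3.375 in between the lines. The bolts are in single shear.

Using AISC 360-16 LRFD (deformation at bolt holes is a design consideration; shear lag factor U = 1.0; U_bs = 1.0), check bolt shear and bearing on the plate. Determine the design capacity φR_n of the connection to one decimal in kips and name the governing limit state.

Bolt shear: A_b = π(0.875)²/4 = 0.60132 in². φR_n = 0.75 × 54 × 0.60132 × 8 × 1 = 194.8 kips.
Bearing (0.5 in plate, F_u = 65 ksi): end bolts L_c = 1.8125 − 0.9375/2 = 1.34375, R_n = min(1.2×1.34375×0.5×65, 2.4×0.875×0.5×65) = 52.406 kips/bolt; interior L_c = 2.75 − 0.9375 = 1.8125, R_n = 68.25 kips/bolt. φR_n = 0.75 × (2×52.406 + 6×68.25) = 385.7 kips.
Governing: min(194.8, 385.7) = 194.8 kips → bolt shear.

194.8 kips (bolt shear governs)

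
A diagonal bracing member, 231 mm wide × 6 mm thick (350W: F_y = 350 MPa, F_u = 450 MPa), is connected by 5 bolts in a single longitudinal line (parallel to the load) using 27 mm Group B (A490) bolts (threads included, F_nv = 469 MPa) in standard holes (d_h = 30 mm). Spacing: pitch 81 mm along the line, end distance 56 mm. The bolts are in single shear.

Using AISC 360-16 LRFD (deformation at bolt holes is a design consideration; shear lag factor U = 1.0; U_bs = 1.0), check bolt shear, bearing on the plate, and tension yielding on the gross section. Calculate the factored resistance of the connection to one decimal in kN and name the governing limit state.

Bolt shear: A_b = π(27)²/4 = 572.56 mm². φR_n = 0.75 × 469 × 572.56 × 5 × 1 = 1007.0 kN.
Bearing (6 mm plate, F_u = 450 MPa): end bolts L_c = 56 − 30/2 = 41, R_n = min(1.2×41×6×450, 2.4×27×6×450) = 132.84 kN/bolt; interior L_c = 81 − 30 = 51, R_n = 165.24 kN/bolt. φR_n = 0.75 × (1×132.84 + 4×165.24) = 595.4 kN.
Tension yield (gross): A_g = 231×6 = 1386 mm². φR_n = 0.90 × 350 × 1386 = 436.6 kN.
Governing: min(1007.0, 595.4, 436.6) = 436.6 kN → gross-section yield.

436.6 kN (gross-section yield governs)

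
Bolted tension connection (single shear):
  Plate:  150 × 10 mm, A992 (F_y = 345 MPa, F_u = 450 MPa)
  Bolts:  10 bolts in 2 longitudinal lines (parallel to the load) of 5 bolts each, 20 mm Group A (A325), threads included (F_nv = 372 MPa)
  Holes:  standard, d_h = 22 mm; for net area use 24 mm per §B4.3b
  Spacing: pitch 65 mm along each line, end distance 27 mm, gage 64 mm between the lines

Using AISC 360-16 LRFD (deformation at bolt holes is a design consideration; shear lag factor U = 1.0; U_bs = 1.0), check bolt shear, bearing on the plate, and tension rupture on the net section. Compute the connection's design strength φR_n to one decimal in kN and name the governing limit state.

344.3 kN (net-section rupture governs)

Bolt shear: A_b = π(20)²/4 = 314.16 mm². φR_n = 0.75 × 372 × 314.16 × 10 × 1 = 876.5 kN.
Bearing (10 mm plate, F_u = 450 MPa): end bolts L_c = 27 − 22/2 = 16, R_n = min(1.2×16×10×450, 2.4×20×10×450) = 86.4 kN/bolt; interior L_c = 65 − 22 = 43, R_n = 216 kN/bolt. φR_n = 0.75 × (2×86.4 + 8×216) = 1425.6 kN.
Tension rupture (net): A_n = (150 − 2×24)×10 = 1020 mm² (U = 1.0, A_e = A_n). φR_n = 0.75 × 450 × 1020 = 344.3 kN.
Governing: min(876.5, 1425.6, 344.3) = 344.3 kN → net-section rupture.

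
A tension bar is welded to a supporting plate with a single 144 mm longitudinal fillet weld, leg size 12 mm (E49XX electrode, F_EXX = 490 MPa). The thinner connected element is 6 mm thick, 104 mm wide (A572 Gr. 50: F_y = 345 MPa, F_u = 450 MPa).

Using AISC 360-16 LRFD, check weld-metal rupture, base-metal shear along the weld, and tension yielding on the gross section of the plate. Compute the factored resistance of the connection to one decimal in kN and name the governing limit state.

175.0 kN (base-metal shear governs)

Weld metal: throat = 0.707×12 = 8.484 mm, L = 144 mm. φR_n = 0.75 × 0.6 × 490 × 8.484 × 144 = 269.4 kN.
Base metal shear (6 mm plate): yield φR_n = 1.0×0.6×345×6×144 = 178.8 kN; rupture φR_n = 0.75×0.6×450×6×144 = 175.0 kN; take 175.0 kN (rupture).
Tension yield (gross): A_g = 104×6 = 624 mm². φR_n = 0.90 × 345 × 624 = 193.8 kN.
Governing: min(269.4, 175.0, 193.8) = 175.0 kN → base-metal shear.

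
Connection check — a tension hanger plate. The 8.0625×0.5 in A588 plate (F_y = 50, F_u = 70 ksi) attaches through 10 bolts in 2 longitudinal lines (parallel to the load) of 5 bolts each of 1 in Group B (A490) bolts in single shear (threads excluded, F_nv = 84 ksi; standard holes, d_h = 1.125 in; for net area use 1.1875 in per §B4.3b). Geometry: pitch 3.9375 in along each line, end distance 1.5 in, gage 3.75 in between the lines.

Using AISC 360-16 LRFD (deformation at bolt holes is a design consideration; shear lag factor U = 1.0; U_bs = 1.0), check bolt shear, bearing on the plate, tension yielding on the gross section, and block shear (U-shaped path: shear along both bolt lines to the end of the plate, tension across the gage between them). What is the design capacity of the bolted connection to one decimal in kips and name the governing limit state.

181.4 kips (gross-section yield governs)

Bolt shear: A_b = π(1)²/4 = 0.7854 in². φR_n = 0.75 × 84 × 0.7854 × 10 × 1 = 494.8 kips.
Bearing (0.5 in plate, F_u = 70 ksi): end bolts L_c = 1.5 − 1.125/2 = 0.9375, R_n = min(1.2×0.9375×0.5×70, 2.4×1×0.5×70) = 39.375 kips/bolt; interior L_c = 3.9375 − 1.125 = 2.8125, R_n = 84 kips/bolt. φR_n = 0.75 × (2×39.375 + 8×84) = 563.1 kips.
Tension yield (gross): A_g = 8.0625×0.5 = 4.0313 in². φR_n = 0.90 × 50 × 4.0313 = 181.4 kips.
Block shear: shear path 2×[1.5+4×3.9375] = 2×17.25 in, A_gv = 17.25, A_nv = 2×(17.25 − 4.5×1.1875)×0.5 = 11.906 in²; tension across gage: (3.75 − 1×1.1875)×0.5 = 1.2813 in². R_n = min(0.6×70×11.906, 0.6×50×17.25) + 1.0×70×1.2813 = min(500.05, 517.5) + 89.691 = 589.74 kips. φR_n = 0.75 × 589.74 = 442.3 kips.
Governing: min(494.8, 563.1, 181.4, 442.3) = 181.4 kips → gross-section yield.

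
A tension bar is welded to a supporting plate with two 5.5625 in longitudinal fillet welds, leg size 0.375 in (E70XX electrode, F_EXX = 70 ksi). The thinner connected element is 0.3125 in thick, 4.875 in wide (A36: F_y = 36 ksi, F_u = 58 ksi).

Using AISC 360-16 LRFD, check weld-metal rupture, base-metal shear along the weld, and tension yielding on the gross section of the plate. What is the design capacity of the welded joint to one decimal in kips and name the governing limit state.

Weld metal: throat = 0.707×0.375 = 0.26513 in, L = 2×5.5625 = 11.125 in. φR_n = 0.75 × 0.6 × 70 × 0.26513 × 11.125 = 92.9 kips.
Base metal shear (0.3125 in plate): yield φR_n = 1.0×0.6×36×0.3125×11.125 = 75.1 kips; rupture φR_n = 0.75×0.6×58×0.3125×11.125 = 90.7 kips; take 75.1 kips (yield).
Tension yield (gross): A_g = 4.875×0.3125 = 1.5234 in². φR_n = 0.90 × 36 × 1.5234 = 49.4 kips.
Governing: min(92.9, 75.1, 49.4) = 49.4 kips → gross-section yield.

49.4 kips (gross-section yield governs)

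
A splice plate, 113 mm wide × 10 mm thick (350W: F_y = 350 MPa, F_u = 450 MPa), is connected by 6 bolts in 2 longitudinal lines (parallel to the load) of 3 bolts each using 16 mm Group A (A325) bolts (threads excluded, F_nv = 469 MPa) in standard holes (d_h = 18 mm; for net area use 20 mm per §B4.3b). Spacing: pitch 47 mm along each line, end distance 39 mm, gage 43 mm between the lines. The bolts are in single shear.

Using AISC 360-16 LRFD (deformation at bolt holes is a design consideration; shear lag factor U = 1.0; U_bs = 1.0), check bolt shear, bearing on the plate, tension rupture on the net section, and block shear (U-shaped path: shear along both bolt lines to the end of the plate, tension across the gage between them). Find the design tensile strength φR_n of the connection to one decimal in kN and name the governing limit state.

Bolt shear: A_b = π(16)²/4 = 201.06 mm². φR_n = 0.75 × 469 × 201.06 × 6 × 1 = 424.3 kN.
Bearing (10 mm plate, F_u = 450 MPa): end bolts L_c = 39 − 18/2 = 30, R_n = min(1.2×30×10×450, 2.4×16×10×450) = 162 kN/bolt; interior L_c = 47 − 18 = 29, R_n = 156.6 kN/bolt. φR_n = 0.75 × (2×162 + 4×156.6) = 712.8 kN.
Tension rupture (net): A_n = (113 − 2×20)×10 = 730 mm² (U = 1.0, A_e = A_n). φR_n = 0.75 × 450 × 730 = 246.4 kN.
Block shear: shear path 2×[39+2×47] = 2×133 mm, A_gv = 2660, A_nv = 2×(133 − 2.5×20)×10 = 1660 mm²; tension across gage: (43 − 1×20)×10 = 230 mm². R_n = min(0.6×450×1660, 0.6×350×2660) + 1.0×450×230 = min(448.2, 558.6) + 103.5 = 551.7 kN. φR_n = 0.75 × 551.7 = 413.8 kN.
Governing: min(424.3, 712.8, 246.4, 413.8) = 246.4 kN → net-section rupture.

246.4 kN (net-section rupture governs)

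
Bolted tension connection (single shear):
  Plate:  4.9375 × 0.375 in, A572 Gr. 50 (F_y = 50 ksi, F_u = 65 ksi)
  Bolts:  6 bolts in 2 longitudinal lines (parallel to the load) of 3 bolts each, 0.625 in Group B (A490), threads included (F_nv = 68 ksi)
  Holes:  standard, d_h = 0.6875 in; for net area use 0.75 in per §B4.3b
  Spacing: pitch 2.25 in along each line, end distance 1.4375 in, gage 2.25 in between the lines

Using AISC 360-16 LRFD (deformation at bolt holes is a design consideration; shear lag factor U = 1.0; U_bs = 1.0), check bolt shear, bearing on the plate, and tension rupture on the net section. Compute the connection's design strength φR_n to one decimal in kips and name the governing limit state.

62.8 kips (net-section rupture governs)

Bolt shear: A_b = π(0.625)²/4 = 0.3068 in². φR_n = 0.75 × 68 × 0.3068 × 6 × 1 = 93.9 kips.
Bearing (0.375 in plate, F_u = 65 ksi): end bolts L_c = 1.4375 − 0.6875/2 = 1.09375, R_n = min(1.2×1.09375×0.375×65, 2.4×0.625×0.375×65) = 31.992 kips/bolt; interior L_c = 2.25 − 0.6875 = 1.5625, R_n = 36.563 kips/bolt. φR_n = 0.75 × (2×31.992 + 4×36.563) = 157.7 kips.
Tension rupture (net): A_n = (4.9375 − 2×0.75)×0.375 = 1.2891 in² (U = 1.0, A_e = A_n). φR_n = 0.75 × 65 × 1.2891 = 62.8 kips.
Governing: min(93.9, 157.7, 62.8) = 62.8 kips → net-section rupture.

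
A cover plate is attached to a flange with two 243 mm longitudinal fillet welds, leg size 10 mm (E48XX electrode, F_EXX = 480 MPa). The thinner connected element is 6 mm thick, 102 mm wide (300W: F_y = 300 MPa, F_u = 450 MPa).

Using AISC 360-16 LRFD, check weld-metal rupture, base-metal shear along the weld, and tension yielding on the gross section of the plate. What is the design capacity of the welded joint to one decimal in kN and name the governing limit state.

Weld metal: throat = 0.707×10 = 7.07 mm, L = 2×243 = 486 mm. φR_n = 0.75 × 0.6 × 480 × 7.07 × 486 = 742.2 kN.
Base metal shear (6 mm plate): yield φR_n = 1.0×0.6×300×6×486 = 524.9 kN; rupture φR_n = 0.75×0.6×450×6×486 = 590.5 kN; take 524.9 kN (yield).
Tension yield (gross): A_g = 102×6 = 612 mm². φR_n = 0.90 × 300 × 612 = 165.2 kN.
Governing: min(742.2, 524.9, 165.2) = 165.2 kN → gross-section yield.

165.2 kN (gross-section yield governs)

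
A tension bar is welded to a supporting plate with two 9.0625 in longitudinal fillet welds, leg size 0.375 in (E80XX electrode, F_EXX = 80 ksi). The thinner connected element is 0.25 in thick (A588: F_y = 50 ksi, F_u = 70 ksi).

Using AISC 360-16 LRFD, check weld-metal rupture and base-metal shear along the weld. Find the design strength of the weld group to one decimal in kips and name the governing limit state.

135.9 kips (base-metal shear governs)

Weld metal: throat = 0.707×0.375 = 0.26513 in, L = 2×9.0625 = 18.125 in. φR_n = 0.75 × 0.6 × 80 × 0.26513 × 18.125 = 173.0 kips.
Base metal shear (0.25 in plate): yield φR_n = 1.0×0.6×50×0.25×18.125 = 135.9 kips; rupture φR_n = 0.75×0.6×70×0.25×18.125 = 142.7 kips; take 135.9 kips (yield).
Governing: min(173.0, 135.9) = 135.9 kips → base-metal shear.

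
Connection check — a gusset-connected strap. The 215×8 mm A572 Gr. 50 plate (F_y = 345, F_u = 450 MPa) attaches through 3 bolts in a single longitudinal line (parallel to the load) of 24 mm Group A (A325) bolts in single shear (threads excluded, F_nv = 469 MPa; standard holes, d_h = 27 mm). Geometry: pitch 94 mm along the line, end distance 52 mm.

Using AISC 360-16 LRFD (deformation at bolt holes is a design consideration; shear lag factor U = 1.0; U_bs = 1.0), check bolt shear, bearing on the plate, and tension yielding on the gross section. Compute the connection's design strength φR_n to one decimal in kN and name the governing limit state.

435.8 kN (bearing governs)

Bolt shear: A_b = π(24)²/4 = 452.39 mm². φR_n = 0.75 × 469 × 452.39 × 3 × 1 = 477.4 kN.
Bearing (8 mm plate, F_u = 450 MPa): end bolts L_c = 52 − 27/2 = 38.5, R_n = min(1.2×38.5×8×450, 2.4×24×8×450) = 166.32 kN/bolt; interior L_c = 94 − 27 = 67, R_n = 207.36 kN/bolt. φR_n = 0.75 × (1×166.32 + 2×207.36) = 435.8 kN.
Tension yield (gross): A_g = 215×8 = 1720 mm². φR_n = 0.90 × 345 × 1720 = 534.1 kN.
Governing: min(477.4, 435.8, 534.1) = 435.8 kN → bearing.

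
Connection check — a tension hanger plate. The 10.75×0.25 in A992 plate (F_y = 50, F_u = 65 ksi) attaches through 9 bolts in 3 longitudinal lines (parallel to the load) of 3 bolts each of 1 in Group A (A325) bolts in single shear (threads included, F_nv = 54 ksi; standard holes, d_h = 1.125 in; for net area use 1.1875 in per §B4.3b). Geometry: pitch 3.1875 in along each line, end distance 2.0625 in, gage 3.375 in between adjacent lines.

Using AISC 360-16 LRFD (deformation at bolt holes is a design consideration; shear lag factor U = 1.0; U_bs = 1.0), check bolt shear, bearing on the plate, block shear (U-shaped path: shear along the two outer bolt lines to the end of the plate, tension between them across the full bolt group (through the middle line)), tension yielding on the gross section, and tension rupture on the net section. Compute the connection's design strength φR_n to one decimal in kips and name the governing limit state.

87.6 kips (net-section rupture governs)

Bolt shear: A_b = π(1)²/4 = 0.7854 in². φR_n = 0.75 × 54 × 0.7854 × 9 × 1 = 286.3 kips.
Bearing (0.25 in plate, F_u = 65 ksi): end bolts L_c = 2.0625 − 1.125/2 = 1.5, R_n = min(1.2×1.5×0.25×65, 2.4×1×0.25×65) = 29.25 kips/bolt; interior L_c = 3.1875 − 1.125 = 2.0625, R_n = 39 kips/bolt. φR_n = 0.75 × (3×29.25 + 6×39) = 241.3 kips.
Block shear: shear path 2×[2.0625+2×3.1875] = 2×8.4375 in, A_gv = 4.2188, A_nv = 2×(8.4375 − 2.5×1.1875)×0.25 = 2.7344 in²; tension across gage: (6.75 − 2×1.1875)×0.25 = 1.0938 in². R_n = min(0.6×65×2.7344, 0.6×50×4.2188) + 1.0×65×1.0938 = min(106.64, 126.56) + 71.097 = 177.74 kips. φR_n = 0.75 × 177.74 = 133.3 kips.
Tension yield (gross): A_g = 10.75×0.25 = 2.6875 in². φR_n = 0.90 × 50 × 2.6875 = 120.9 kips.
Tension rupture (net): A_n = (10.75 − 3×1.1875)×0.25 = 1.7969 in² (U = 1.0, A_e = A_n). φR_n = 0.75 × 65 × 1.7969 = 87.6 kips.
Governing: min(286.3, 241.3, 133.3, 120.9, 87.6) = 87.6 kips → net-section rupture.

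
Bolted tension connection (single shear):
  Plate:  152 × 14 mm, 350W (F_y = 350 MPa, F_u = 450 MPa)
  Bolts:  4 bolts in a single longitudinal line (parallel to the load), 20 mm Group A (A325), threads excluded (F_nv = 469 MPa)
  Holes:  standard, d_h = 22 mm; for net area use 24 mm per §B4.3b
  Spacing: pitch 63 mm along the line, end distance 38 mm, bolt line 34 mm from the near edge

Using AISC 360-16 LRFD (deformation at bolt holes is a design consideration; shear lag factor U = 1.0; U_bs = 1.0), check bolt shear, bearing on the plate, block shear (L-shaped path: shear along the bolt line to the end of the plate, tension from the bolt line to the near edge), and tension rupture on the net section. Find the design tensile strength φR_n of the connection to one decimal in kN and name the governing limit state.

442.0 kN (bolt shear governs)

Bolt shear: A_b = π(20)²/4 = 314.16 mm². φR_n = 0.75 × 469 × 314.16 × 4 × 1 = 442.0 kN.
Bearing (14 mm plate, F_u = 450 MPa): end bolts L_c = 38 − 22/2 = 27, R_n = min(1.2×27×14×450, 2.4×20×14×450) = 204.12 kN/bolt; interior L_c = 63 − 22 = 41, R_n = 302.4 kN/bolt. φR_n = 0.75 × (1×204.12 + 3×302.4) = 833.5 kN.
Block shear: shear path 1×[38+3×63] = 1×227 mm, A_gv = 3178, A_nv = 1×(227 − 3.5×24)×14 = 2002 mm²; tension to near edge: (34 − 0.5×24)×14 = 308 mm². R_n = min(0.6×450×2002, 0.6×350×3178) + 1.0×450×308 = min(540.54, 667.38) + 138.6 = 679.14 kN. φR_n = 0.75 × 679.14 = 509.4 kN.
Tension rupture (net): A_n = (152 − 1×24)×14 = 1792 mm² (U = 1.0, A_e = A_n). φR_n = 0.75 × 450 × 1792 = 604.8 kN.
Governing: min(442.0, 833.5, 509.4, 604.8) = 442.0 kN → bolt shear.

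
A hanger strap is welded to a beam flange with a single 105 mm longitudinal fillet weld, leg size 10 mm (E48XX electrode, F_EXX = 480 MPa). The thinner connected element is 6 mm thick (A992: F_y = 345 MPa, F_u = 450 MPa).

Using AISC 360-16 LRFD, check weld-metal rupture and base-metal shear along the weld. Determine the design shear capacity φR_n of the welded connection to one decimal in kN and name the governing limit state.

Weld metal: throat = 0.707×10 = 7.07 mm, L = 105 mm. φR_n = 0.75 × 0.6 × 480 × 7.07 × 105 = 160.3 kN.
Base metal shear (6 mm plate): yield φR_n = 1.0×0.6×345×6×105 = 130.4 kN; rupture φR_n = 0.75×0.6×450×6×105 = 127.6 kN; take 127.6 kN (rupture).
Governing: min(160.3, 127.6) = 127.6 kN → base-metal shear.

127.6 kN (base-metal shear governs)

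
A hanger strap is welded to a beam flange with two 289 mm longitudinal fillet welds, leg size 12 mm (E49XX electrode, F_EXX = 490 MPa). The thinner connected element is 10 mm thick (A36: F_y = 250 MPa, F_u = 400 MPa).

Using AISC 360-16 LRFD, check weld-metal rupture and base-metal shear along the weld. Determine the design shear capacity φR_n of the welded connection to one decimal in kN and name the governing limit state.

867.0 kN (base-metal shear governs)

Weld metal: throat = 0.707×12 = 8.484 mm, L = 2×289 = 578 mm. φR_n = 0.75 × 0.6 × 490 × 8.484 × 578 = 1081.3 kN.
Base metal shear (10 mm plate): yield φR_n = 1.0×0.6×250×10×578 = 867.0 kN; rupture φR_n = 0.75×0.6×400×10×578 = 1040.4 kN; take 867.0 kN (yield).
Governing: min(1081.3, 867.0) = 867.0 kN → base-metal shear.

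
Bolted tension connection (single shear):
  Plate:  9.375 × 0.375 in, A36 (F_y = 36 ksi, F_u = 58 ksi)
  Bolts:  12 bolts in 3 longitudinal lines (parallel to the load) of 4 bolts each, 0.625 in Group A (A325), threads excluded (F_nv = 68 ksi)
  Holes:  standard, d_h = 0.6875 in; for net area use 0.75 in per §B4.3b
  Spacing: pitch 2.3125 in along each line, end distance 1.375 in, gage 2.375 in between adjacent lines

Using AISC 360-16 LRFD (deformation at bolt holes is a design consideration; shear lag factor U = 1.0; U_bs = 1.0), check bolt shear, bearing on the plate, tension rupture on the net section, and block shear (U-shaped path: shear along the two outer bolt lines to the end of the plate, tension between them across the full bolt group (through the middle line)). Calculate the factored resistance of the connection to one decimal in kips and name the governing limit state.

Bolt shear: A_b = π(0.625)²/4 = 0.3068 in². φR_n = 0.75 × 68 × 0.3068 × 12 × 1 = 187.8 kips.
Bearing (0.375 in plate, F_u = 58 ksi): end bolts L_c = 1.375 − 0.6875/2 = 1.03125, R_n = min(1.2×1.03125×0.375×58, 2.4×0.625×0.375×58) = 26.916 kips/bolt; interior L_c = 2.3125 − 0.6875 = 1.625, R_n = 32.625 kips/bolt. φR_n = 0.75 × (3×26.916 + 9×32.625) = 280.8 kips.
Tension rupture (net): A_n = (9.375 − 3×0.75)×0.375 = 2.6719 in² (U = 1.0, A_e = A_n). φR_n = 0.75 × 58 × 2.6719 = 116.2 kips.
Block shear: shear path 2×[1.375+3×2.3125] = 2×8.3125 in, A_gv = 6.2344, A_nv = 2×(8.3125 − 3.5×0.75)×0.375 = 4.2656 in²; tension across gage: (4.75 − 2×0.75)×0.375 = 1.2188 in². R_n = min(0.6×58×4.2656, 0.6×36×6.2344) + 1.0×58×1.2188 = min(148.44, 134.66) + 70.69 = 205.35 kips. φR_n = 0.75 × 205.35 = 154.0 kips.
Governing: min(187.8, 280.8, 116.2, 154.0) = 116.2 kips → net-section rupture.

116.2 kips (net-section rupture governs)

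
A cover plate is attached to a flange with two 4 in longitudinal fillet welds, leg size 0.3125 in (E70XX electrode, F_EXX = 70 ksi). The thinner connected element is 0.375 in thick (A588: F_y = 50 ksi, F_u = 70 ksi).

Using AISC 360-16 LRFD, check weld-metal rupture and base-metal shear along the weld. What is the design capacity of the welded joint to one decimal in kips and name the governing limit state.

Weld metal: throat = 0.707×0.3125 = 0.22094 in, L = 2×4 = 8 in. φR_n = 0.75 × 0.6 × 70 × 0.22094 × 8 = 55.7 kips.
Base metal shear (0.375 in plate): yield φR_n = 1.0×0.6×50×0.375×8 = 90.0 kips; rupture φR_n = 0.75×0.6×70×0.375×8 = 94.5 kips; take 90.0 kips (yield).
Governing: min(55.7, 90.0) = 55.7 kips → weld metal.

55.7 kips (weld metal governs)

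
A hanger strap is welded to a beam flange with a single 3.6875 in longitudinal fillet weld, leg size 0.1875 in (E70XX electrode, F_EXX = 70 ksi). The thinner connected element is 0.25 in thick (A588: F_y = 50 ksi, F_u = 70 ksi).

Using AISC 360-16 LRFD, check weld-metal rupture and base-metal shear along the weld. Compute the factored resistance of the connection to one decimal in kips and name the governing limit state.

Weld metal: throat = 0.707×0.1875 = 0.13256 in, L = 3.6875 in. φR_n = 0.75 × 0.6 × 70 × 0.13256 × 3.6875 = 15.4 kips.
Base metal shear (0.25 in plate): yield φR_n = 1.0×0.6×50×0.25×3.6875 = 27.7 kips; rupture φR_n = 0.75×0.6×70×0.25×3.6875 = 29.0 kips; take 27.7 kips (yield).
Governing: min(15.4, 27.7) = 15.4 kips → weld metal.

15.4 kips (weld metal governs)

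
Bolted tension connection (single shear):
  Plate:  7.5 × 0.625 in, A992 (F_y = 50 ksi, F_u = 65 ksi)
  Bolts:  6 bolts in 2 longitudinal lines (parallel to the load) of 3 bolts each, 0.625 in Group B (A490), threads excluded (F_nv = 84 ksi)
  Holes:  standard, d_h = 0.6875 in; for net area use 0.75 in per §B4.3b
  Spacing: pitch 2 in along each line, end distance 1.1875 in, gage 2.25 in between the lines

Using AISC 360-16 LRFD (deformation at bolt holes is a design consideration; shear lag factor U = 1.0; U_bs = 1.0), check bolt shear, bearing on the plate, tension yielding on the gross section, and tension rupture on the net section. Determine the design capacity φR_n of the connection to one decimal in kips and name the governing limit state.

116.0 kips (bolt shear governs)

Bolt shear: A_b = π(0.625)²/4 = 0.3068 in². φR_n = 0.75 × 84 × 0.3068 × 6 × 1 = 116.0 kips.
Bearing (0.625 in plate, F_u = 65 ksi): end bolts L_c = 1.1875 − 0.6875/2 = 0.84375, R_n = min(1.2×0.84375×0.625×65, 2.4×0.625×0.625×65) = 41.133 kips/bolt; interior L_c = 2 − 0.6875 = 1.3125, R_n = 60.938 kips/bolt. φR_n = 0.75 × (2×41.133 + 4×60.938) = 244.5 kips.
Tension yield (gross): A_g = 7.5×0.625 = 4.6875 in². φR_n = 0.90 × 50 × 4.6875 = 210.9 kips.
Tension rupture (net): A_n = (7.5 − 2×0.75)×0.625 = 3.75 in² (U = 1.0, A_e = A_n). φR_n = 0.75 × 65 × 3.75 = 182.8 kips.
Governing: min(116.0, 244.5, 210.9, 182.8) = 116.0 kips → bolt shear.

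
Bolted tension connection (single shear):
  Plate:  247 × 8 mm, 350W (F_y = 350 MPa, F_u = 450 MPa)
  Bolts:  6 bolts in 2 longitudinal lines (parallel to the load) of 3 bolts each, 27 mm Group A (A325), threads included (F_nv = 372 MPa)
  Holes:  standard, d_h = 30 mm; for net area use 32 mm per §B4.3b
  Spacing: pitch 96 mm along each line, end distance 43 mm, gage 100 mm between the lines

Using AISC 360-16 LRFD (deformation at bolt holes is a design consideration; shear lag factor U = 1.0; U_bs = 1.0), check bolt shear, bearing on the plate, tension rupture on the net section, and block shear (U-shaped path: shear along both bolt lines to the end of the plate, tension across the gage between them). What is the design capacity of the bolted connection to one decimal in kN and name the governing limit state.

Bolt shear: A_b = π(27)²/4 = 572.56 mm². φR_n = 0.75 × 372 × 572.56 × 6 × 1 = 958.5 kN.
Bearing (8 mm plate, F_u = 450 MPa): end bolts L_c = 43 − 30/2 = 28, R_n = min(1.2×28×8×450, 2.4×27×8×450) = 120.96 kN/bolt; interior L_c = 96 − 30 = 66, R_n = 233.28 kN/bolt. φR_n = 0.75 × (2×120.96 + 4×233.28) = 881.3 kN.
Tension rupture (net): A_n = (247 − 2×32)×8 = 1464 mm² (U = 1.0, A_e = A_n). φR_n = 0.75 × 450 × 1464 = 494.1 kN.
Block shear: shear path 2×[43+2×96] = 2×235 mm, A_gv = 3760, A_nv = 2×(235 − 2.5×32)×8 = 2480 mm²; tension across gage: (100 − 1×32)×8 = 544 mm². R_n = min(0.6×450×2480, 0.6×350×3760) + 1.0×450×544 = min(669.6, 789.6) + 244.8 = 914.4 kN. φR_n = 0.75 × 914.4 = 685.8 kN.
Governing: min(958.5, 881.3, 494.1, 685.8) = 494.1 kN → net-section rupture.

494.1 kN (net-section rupture governs)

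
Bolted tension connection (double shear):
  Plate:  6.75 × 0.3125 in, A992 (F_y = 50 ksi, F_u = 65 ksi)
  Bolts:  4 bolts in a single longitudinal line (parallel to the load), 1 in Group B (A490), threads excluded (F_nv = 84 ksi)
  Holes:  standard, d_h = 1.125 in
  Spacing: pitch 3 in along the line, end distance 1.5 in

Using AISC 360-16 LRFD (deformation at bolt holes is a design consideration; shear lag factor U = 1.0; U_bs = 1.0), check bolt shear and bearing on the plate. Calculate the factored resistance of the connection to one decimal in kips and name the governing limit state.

Bolt shear: A_b = π(1)²/4 = 0.7854 in². φR_n = 0.75 × 84 × 0.7854 × 4 × 2 = 395.8 kips.
Bearing (0.3125 in plate, F_u = 65 ksi): end bolts L_c = 1.5 − 1.125/2 = 0.9375, R_n = min(1.2×0.9375×0.3125×65, 2.4×1×0.3125×65) = 22.852 kips/bolt; interior L_c = 3 − 1.125 = 1.875, R_n = 45.703 kips/bolt. φR_n = 0.75 × (1×22.852 + 3×45.703) = 120.0 kips.
Governing: min(395.8, 120.0) = 120.0 kips → bearing.

120.0 kips (bearing governs)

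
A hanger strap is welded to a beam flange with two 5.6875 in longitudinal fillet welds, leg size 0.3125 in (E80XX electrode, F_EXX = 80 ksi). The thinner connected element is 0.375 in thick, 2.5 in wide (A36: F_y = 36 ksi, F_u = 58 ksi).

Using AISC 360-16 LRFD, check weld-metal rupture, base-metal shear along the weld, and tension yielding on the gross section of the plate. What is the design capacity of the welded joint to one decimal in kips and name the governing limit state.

30.4 kips (gross-section yield governs)

Weld metal: throat = 0.707×0.3125 = 0.22094 in, L = 2×5.6875 = 11.375 in. φR_n = 0.75 × 0.6 × 80 × 0.22094 × 11.375 = 90.5 kips.
Base metal shear (0.375 in plate): yield φR_n = 1.0×0.6×36×0.375×11.375 = 92.1 kips; rupture φR_n = 0.75×0.6×58×0.375×11.375 = 111.3 kips; take 92.1 kips (yield).
Tension yield (gross): A_g = 2.5×0.375 = 0.9375 in². φR_n = 0.90 × 36 × 0.9375 = 30.4 kips.
Governing: min(90.5, 92.1, 30.4) = 30.4 kips → gross-section yield.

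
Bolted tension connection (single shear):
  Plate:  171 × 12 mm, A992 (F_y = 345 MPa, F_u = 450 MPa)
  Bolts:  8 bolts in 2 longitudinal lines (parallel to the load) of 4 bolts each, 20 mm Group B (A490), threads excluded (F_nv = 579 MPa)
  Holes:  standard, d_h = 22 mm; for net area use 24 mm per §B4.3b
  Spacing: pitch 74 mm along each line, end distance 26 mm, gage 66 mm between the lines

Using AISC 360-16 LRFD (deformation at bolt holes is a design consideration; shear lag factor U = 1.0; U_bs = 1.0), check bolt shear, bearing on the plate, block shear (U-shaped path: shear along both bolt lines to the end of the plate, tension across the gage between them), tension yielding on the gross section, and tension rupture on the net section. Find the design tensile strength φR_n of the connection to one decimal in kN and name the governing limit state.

Bolt shear: A_b = π(20)²/4 = 314.16 mm². φR_n = 0.75 × 579 × 314.16 × 8 × 1 = 1091.4 kN.
Bearing (12 mm plate, F_u = 450 MPa): end bolts L_c = 26 − 22/2 = 15, R_n = min(1.2×15×12×450, 2.4×20×12×450) = 97.2 kN/bolt; interior L_c = 74 − 22 = 52, R_n = 259.2 kN/bolt. φR_n = 0.75 × (2×97.2 + 6×259.2) = 1312.2 kN.
Block shear: shear path 2×[26+3×74] = 2×248 mm, A_gv = 5952, A_nv = 2×(248 − 3.5×24)×12 = 3936 mm²; tension across gage: (66 − 1×24)×12 = 504 mm². R_n = min(0.6×450×3936, 0.6×345×5952) + 1.0×450×504 = min(1062.7, 1232.1) + 226.8 = 1289.5 kN. φR_n = 0.75 × 1289.5 = 967.1 kN.
Tension yield (gross): A_g = 171×12 = 2052 mm². φR_n = 0.90 × 345 × 2052 = 637.1 kN.
Tension rupture (net): A_n = (171 − 2×24)×12 = 1476 mm² (U = 1.0, A_e = A_n). φR_n = 0.75 × 450 × 1476 = 498.2 kN.
Governing: min(1091.4, 1312.2, 967.1, 637.1, 498.2) = 498.2 kN → net-section rupture.

498.2 kN (net-section rupture governs)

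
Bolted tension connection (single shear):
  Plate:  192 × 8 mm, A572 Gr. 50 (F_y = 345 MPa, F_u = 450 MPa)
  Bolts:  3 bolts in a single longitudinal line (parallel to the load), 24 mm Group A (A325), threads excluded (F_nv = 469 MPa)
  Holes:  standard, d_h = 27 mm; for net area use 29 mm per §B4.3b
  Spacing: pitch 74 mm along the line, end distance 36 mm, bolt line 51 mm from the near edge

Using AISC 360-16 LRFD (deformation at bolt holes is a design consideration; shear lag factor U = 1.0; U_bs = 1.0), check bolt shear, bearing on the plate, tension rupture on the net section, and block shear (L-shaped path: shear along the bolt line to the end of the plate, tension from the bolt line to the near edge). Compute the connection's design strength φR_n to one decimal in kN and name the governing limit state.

279.2 kN (block shear governs)

Bolt shear: A_b = π(24)²/4 = 452.39 mm². φR_n = 0.75 × 469 × 452.39 × 3 × 1 = 477.4 kN.
Bearing (8 mm plate, F_u = 450 MPa): end bolts L_c = 36 − 27/2 = 22.5, R_n = min(1.2×22.5×8×450, 2.4×24×8×450) = 97.2 kN/bolt; interior L_c = 74 − 27 = 47, R_n = 203.04 kN/bolt. φR_n = 0.75 × (1×97.2 + 2×203.04) = 377.5 kN.
Tension rupture (net): A_n = (192 − 1×29)×8 = 1304 mm² (U = 1.0, A_e = A_n). φR_n = 0.75 × 450 × 1304 = 440.1 kN.
Block shear: shear path 1×[36+2×74] = 1×184 mm, A_gv = 1472, A_nv = 1×(184 − 2.5×29)×8 = 892 mm²; tension to near edge: (51 − 0.5×29)×8 = 292 mm². R_n = min(0.6×450×892, 0.6×345×1472) + 1.0×450×292 = min(240.84, 304.7) + 131.4 = 372.24 kN. φR_n = 0.75 × 372.24 = 279.2 kN.
Governing: min(477.4, 377.5, 440.1, 279.2) = 279.2 kN → block shear.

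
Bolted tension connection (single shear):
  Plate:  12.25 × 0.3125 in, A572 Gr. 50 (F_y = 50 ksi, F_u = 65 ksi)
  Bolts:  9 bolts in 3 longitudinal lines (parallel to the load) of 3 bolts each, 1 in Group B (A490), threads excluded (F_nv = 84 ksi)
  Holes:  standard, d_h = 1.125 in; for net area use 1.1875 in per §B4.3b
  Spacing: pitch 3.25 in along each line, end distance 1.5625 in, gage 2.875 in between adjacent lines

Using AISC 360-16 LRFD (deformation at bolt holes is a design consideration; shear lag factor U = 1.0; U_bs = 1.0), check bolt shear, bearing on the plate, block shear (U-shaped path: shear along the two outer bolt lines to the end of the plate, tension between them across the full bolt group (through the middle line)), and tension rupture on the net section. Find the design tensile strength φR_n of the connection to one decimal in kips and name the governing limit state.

Bolt shear: A_b = π(1)²/4 = 0.7854 in². φR_n = 0.75 × 84 × 0.7854 × 9 × 1 = 445.3 kips.
Bearing (0.3125 in plate, F_u = 65 ksi): end bolts L_c = 1.5625 − 1.125/2 = 1, R_n = min(1.2×1×0.3125×65, 2.4×1×0.3125×65) = 24.375 kips/bolt; interior L_c = 3.25 − 1.125 = 2.125, R_n = 48.75 kips/bolt. φR_n = 0.75 × (3×24.375 + 6×48.75) = 274.2 kips.
Block shear: shear path 2×[1.5625+2×3.25] = 2×8.0625 in, A_gv = 5.0391, A_nv = 2×(8.0625 − 2.5×1.1875)×0.3125 = 3.1836 in²; tension across gage: (5.75 − 2×1.1875)×0.3125 = 1.0547 in². R_n = min(0.6×65×3.1836, 0.6×50×5.0391) + 1.0×65×1.0547 = min(124.16, 151.17) + 68.556 = 192.72 kips. φR_n = 0.75 × 192.72 = 144.5 kips.
Tension rupture (net): A_n = (12.25 − 3×1.1875)×0.3125 = 2.7148 in² (U = 1.0, A_e = A_n). φR_n = 0.75 × 65 × 2.7148 = 132.3 kips.
Governing: min(445.3, 274.2, 144.5, 132.3) = 132.3 kips → net-section rupture.

132.3 kips (net-section rupture governs)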